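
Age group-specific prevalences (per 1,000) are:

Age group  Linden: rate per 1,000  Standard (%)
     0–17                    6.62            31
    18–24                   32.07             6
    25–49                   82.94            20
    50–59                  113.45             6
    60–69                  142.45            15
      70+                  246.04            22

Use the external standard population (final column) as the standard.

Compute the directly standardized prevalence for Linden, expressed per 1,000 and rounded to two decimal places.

102.87

Standard weights: 0.31, 0.06, 0.20, 0.06, 0.15, 0.22.
Standardized rate: 0.3100×6.62 + 0.0600×32.07 + 0.2000×82.94 + 0.0600×113.45 + 0.1500×142.45 + 0.2200×246.04 = 102.8677 per 1,000.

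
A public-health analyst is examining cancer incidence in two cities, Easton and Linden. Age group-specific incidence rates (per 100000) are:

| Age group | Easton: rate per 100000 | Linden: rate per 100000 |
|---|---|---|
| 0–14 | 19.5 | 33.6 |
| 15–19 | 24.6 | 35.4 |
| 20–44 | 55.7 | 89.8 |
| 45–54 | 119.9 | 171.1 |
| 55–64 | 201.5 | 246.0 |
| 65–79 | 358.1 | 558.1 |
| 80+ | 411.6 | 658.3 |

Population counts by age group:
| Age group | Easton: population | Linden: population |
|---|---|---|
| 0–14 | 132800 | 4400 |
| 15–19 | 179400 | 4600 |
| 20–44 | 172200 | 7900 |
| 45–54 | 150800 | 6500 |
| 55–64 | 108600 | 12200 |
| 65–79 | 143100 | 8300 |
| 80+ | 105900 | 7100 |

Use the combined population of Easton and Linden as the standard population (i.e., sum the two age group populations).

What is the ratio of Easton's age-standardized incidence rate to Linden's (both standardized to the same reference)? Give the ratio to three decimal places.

0.664

Combined standard total = 1043800; weights = 0.1314, 0.1763, 0.1725, 0.1507, 0.1157, 0.1450, 0.1083.
Easton: 0.1314×19.5 + 0.1763×24.6 + 0.1725×55.7 + 0.1507×119.9 + 0.1157×201.5 + 0.1450×358.1 + 0.1083×411.6 = 154.3993 per 100000.
Linden: 0.1314×33.6 + 0.1763×35.4 + 0.1725×89.8 + 0.1507×171.1 + 0.1157×246.0 + 0.1450×558.1 + 0.1083×658.3 = 232.6227 per 100000.
Ratio = 154.3993 ÷ 232.6227 = 0.66373.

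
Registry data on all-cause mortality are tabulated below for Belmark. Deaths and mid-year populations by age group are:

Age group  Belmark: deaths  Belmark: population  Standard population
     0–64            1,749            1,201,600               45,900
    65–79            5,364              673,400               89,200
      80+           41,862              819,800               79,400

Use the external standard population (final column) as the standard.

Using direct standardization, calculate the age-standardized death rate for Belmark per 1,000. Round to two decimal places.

Age-specific rates per 1,000 for Belmark: 1.456, 7.966, 51.064.
Standard total = 214,500; weights = 0.2140, 0.4159, 0.3702.
Standardized rate: 0.2140×1.456 + 0.4159×7.966 + 0.3702×51.064 = 22.5258 per 1,000.

22.53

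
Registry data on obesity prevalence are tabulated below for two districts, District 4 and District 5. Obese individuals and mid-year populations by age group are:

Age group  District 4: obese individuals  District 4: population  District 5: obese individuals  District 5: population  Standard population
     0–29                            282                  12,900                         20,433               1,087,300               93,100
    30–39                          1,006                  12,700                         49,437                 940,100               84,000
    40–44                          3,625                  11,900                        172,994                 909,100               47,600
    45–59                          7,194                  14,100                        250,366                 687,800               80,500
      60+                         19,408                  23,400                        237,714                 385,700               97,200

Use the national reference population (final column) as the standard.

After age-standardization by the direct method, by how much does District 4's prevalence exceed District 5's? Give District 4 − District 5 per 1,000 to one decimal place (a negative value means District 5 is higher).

100.5

Age-specific rates per 1,000 for District 4: 21.860, 79.213, 304.622, 510.213, 829.402.
For District 5: 18.792, 52.587, 190.291, 364.010, 616.318.
Standard total = 402,400; weights = 0.2314, 0.2087, 0.1183, 0.2000, 0.2416.
District 4: 0.2314×21.860 + 0.2087×79.213 + 0.1183×304.622 + 0.2000×510.213 + 0.2416×829.402 = 360.0374 per 1,000.
District 5: 0.2314×18.792 + 0.2087×52.587 + 0.1183×190.291 + 0.2000×364.010 + 0.2416×616.318 = 259.5271 per 1,000.
Difference = 360.0374 − 259.5271 = 100.5103.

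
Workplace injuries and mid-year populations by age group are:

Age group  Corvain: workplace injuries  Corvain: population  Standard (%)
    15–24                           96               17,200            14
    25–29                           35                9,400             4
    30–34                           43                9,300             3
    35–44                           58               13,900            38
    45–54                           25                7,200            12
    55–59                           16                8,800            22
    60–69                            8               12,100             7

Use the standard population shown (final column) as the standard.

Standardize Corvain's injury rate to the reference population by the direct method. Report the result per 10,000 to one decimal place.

Age-specific rates per 10,000 for Corvain: 55.81, 37.23, 46.24, 41.73, 34.72, 18.18, 6.61.
Standard weights: 0.14, 0.04, 0.03, 0.38, 0.12, 0.22, 0.07.
Standardized rate: 0.1400×55.81 + 0.0400×37.23 + 0.0300×46.24 + 0.3800×41.73 + 0.1200×34.72 + 0.2200×18.18 + 0.0700×6.61 = 35.1760 per 10,000.

35.2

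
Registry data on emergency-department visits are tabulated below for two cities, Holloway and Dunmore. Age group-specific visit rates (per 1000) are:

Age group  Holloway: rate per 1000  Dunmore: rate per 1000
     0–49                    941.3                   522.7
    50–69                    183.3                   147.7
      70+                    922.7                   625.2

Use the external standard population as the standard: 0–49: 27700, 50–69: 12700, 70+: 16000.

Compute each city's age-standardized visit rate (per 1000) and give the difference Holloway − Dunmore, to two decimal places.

298.00

Standard total = 56400; weights = 0.4911, 0.2252, 0.2837.
Holloway: 0.4911×941.3 + 0.2252×183.3 + 0.2837×922.7 = 765.3390 per 1000.
Dunmore: 0.4911×522.7 + 0.2252×147.7 + 0.2837×625.2 = 467.3365 per 1000.
Difference = 765.3390 − 467.3365 = 298.0025.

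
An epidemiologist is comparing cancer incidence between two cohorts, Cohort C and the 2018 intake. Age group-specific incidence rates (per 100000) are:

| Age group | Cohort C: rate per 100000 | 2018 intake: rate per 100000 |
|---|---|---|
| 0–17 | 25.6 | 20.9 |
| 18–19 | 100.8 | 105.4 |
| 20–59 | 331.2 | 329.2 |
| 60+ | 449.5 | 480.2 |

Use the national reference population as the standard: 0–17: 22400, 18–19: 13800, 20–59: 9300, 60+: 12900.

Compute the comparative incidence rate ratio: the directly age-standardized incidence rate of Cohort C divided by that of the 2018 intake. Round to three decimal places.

0.970

Standard total = 58400; weights = 0.3836, 0.2363, 0.1592, 0.2209.
Cohort C: 0.3836×25.6 + 0.2363×100.8 + 0.1592×331.2 + 0.2209×449.5 = 185.6711 per 100000.
The 2018 intake: 0.3836×20.9 + 0.2363×105.4 + 0.1592×329.2 + 0.2209×480.2 = 191.4182 per 100000.
Ratio = 185.6711 ÷ 191.4182 = 0.96998.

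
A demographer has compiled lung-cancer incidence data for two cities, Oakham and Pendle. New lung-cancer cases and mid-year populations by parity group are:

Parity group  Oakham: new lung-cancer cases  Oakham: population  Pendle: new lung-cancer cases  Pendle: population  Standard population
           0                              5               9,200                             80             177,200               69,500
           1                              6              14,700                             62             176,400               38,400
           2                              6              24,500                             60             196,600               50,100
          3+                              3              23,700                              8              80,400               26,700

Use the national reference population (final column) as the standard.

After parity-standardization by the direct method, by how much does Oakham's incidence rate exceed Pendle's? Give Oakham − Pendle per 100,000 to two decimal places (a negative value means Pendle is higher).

3.40

Parity-specific rates per 100,000 for Oakham: 54.35, 40.82, 24.49, 12.66.
For Pendle: 45.15, 35.15, 30.52, 9.95.
Standard total = 184,700; weights = 0.3763, 0.2079, 0.2713, 0.1446.
Oakham: 0.3763×54.35 + 0.2079×40.82 + 0.2713×24.49 + 0.1446×12.66 = 37.4090 per 100,000.
Pendle: 0.3763×45.15 + 0.2079×35.15 + 0.2713×30.52 + 0.1446×9.95 = 34.0120 per 100,000.
Difference = 37.4090 − 34.0120 = 3.3969.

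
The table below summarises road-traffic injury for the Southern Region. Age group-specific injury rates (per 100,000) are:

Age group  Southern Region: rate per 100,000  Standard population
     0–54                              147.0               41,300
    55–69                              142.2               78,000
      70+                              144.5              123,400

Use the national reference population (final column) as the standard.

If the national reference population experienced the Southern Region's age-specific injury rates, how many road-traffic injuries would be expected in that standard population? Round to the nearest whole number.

Expected road-traffic injuries = Σ (standard pop × age-specific rate ÷ 100,000)
= 41,300×147.0/100,000 + 78,000×142.2/100,000 + 123,400×144.5/100,000
= 60.71 + 110.92 + 178.31 = 349.94.

350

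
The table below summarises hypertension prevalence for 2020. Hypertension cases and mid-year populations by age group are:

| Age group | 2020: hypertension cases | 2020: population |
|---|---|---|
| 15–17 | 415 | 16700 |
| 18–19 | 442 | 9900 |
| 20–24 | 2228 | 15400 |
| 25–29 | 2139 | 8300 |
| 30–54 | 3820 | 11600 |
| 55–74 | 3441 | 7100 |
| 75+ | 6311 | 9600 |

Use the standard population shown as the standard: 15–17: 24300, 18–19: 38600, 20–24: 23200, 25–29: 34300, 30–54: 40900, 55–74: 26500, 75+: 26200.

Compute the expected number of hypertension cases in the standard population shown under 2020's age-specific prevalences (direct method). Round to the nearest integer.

Age-specific rates per 1000 for 2020: 24.850, 44.646, 144.675, 257.711, 329.310, 484.648, 657.396.
Expected hypertension cases = Σ (standard pop × age-specific rate ÷ 1000)
= 24300×24.850/1000 + 38600×44.646/1000 + 23200×144.675/1000 + 34300×257.711/1000 + 40900×329.310/1000 + 26500×484.648/1000 + 26200×657.396/1000
= 603.86 + 1723.35 + 3356.47 + 8839.48 + 13468.79 + 12843.17 + 17223.77 = 58058.90.

58059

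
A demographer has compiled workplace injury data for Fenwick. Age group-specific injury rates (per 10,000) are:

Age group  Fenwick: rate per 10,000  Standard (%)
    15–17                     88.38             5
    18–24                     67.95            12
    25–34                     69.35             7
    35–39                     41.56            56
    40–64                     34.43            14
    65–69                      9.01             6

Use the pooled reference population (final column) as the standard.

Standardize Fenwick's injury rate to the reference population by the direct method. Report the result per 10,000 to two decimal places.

46.06

Standard weights: 0.05, 0.12, 0.07, 0.56, 0.14, 0.06.
Standardized rate: 0.0500×88.38 + 0.1200×67.95 + 0.0700×69.35 + 0.5600×41.56 + 0.1400×34.43 + 0.0600×9.01 = 46.0619 per 10,000.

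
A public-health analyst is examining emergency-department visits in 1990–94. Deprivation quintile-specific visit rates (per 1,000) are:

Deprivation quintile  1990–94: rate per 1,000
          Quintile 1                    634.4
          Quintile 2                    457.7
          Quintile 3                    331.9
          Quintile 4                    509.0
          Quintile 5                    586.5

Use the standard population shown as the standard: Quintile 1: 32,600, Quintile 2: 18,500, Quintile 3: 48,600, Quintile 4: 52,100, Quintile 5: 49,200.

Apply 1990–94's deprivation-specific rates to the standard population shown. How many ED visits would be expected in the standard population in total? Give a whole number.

100654

Expected ED visits = Σ (standard pop × deprivation-specific rate ÷ 1,000)
= 32,600×634.4/1,000 + 18,500×457.7/1,000 + 48,600×331.9/1,000 + 52,100×509.0/1,000 + 49,200×586.5/1,000
= 20681.44 + 8467.45 + 16130.34 + 26518.90 + 28855.80 = 100653.93.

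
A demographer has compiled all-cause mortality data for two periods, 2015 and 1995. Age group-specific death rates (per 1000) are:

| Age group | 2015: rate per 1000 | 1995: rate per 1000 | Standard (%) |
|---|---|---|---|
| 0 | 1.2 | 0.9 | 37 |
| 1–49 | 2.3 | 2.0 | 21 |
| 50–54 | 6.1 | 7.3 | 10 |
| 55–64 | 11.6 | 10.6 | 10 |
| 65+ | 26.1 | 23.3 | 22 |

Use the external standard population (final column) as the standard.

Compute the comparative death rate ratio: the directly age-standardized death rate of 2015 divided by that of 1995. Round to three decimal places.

1.100

Standard weights: 0.37, 0.21, 0.10, 0.10, 0.22.
2015: 0.3700×1.2 + 0.2100×2.3 + 0.1000×6.1 + 0.1000×11.6 + 0.2200×26.1 = 8.4390 per 1000.
1995: 0.3700×0.9 + 0.2100×2.0 + 0.1000×7.3 + 0.1000×10.6 + 0.2200×23.3 = 7.6690 per 1000.
Ratio = 8.4390 ÷ 7.6690 = 1.10040.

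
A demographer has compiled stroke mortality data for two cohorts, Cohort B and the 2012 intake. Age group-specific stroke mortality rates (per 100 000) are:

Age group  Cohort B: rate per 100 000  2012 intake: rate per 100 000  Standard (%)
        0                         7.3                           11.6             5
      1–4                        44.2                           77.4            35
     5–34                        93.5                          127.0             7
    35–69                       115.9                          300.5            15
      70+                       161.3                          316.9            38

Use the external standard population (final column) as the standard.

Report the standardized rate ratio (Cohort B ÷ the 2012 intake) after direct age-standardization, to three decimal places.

0.500

Standard weights: 0.05, 0.35, 0.07, 0.15, 0.38.
Cohort B: 0.0500×7.3 + 0.3500×44.2 + 0.0700×93.5 + 0.1500×115.9 + 0.3800×161.3 = 101.0590 per 100 000.
The 2012 intake: 0.0500×11.6 + 0.3500×77.4 + 0.0700×127.0 + 0.1500×300.5 + 0.3800×316.9 = 202.0570 per 100 000.
Ratio = 101.0590 ÷ 202.0570 = 0.50015.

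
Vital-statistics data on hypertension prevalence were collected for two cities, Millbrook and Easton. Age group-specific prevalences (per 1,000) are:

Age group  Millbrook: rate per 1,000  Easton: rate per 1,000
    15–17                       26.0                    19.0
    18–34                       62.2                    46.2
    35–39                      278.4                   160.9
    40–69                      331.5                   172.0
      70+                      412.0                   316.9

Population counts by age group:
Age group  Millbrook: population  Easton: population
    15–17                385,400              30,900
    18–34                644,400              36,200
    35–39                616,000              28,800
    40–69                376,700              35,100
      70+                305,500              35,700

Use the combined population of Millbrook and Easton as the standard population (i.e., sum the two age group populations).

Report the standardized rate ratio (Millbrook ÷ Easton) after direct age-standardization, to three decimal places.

Combined standard total = 2,494,700; weights = 0.1669, 0.2728, 0.2585, 0.1651, 0.1368.
Millbrook: 0.1669×26.0 + 0.2728×62.2 + 0.2585×278.4 + 0.1651×331.5 + 0.1368×412.0 = 204.3354 per 1,000.
Easton: 0.1669×19.0 + 0.2728×46.2 + 0.2585×160.9 + 0.1651×172.0 + 0.1368×316.9 = 129.0967 per 1,000.
Ratio = 204.3354 ÷ 129.0967 = 1.58281.

1.583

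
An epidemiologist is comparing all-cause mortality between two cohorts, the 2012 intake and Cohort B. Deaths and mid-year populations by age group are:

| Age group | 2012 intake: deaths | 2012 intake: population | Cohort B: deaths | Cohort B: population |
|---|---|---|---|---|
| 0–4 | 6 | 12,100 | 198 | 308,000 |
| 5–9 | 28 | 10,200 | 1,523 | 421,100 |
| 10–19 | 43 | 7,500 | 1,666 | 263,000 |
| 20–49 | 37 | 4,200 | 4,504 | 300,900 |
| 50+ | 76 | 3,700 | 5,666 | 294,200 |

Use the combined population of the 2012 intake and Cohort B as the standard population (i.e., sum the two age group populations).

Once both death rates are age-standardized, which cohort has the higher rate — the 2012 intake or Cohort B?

Age-specific rates per 100,000 for the 2012 intake: 49.59, 274.51, 573.33, 880.95, 2054.05.
For Cohort B: 64.29, 361.67, 633.46, 1496.84, 1925.90.
Combined standard total = 1,624,900; weights = 0.1970, 0.2654, 0.1665, 0.1878, 0.1833.
The 2012 intake: 0.1970×49.59 + 0.2654×274.51 + 0.1665×573.33 + 0.1878×880.95 + 0.1833×2054.05 = 720.0669 per 100,000.
Cohort B: 0.1970×64.29 + 0.2654×361.67 + 0.1665×633.46 + 0.1878×1496.84 + 0.1833×1925.90 = 848.2555 per 100,000.

Cohort B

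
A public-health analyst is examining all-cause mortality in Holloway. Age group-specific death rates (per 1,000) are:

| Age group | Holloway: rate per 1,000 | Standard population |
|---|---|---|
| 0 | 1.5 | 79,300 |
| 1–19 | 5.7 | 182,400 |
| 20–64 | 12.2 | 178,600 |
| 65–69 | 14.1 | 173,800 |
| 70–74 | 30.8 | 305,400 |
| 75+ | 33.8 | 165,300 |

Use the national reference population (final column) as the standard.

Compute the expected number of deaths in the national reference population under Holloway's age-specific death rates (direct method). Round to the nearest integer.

Expected deaths = Σ (standard pop × age-specific rate ÷ 1,000)
= 79,300×1.5/1,000 + 182,400×5.7/1,000 + 178,600×12.2/1,000 + 173,800×14.1/1,000 + 305,400×30.8/1,000 + 165,300×33.8/1,000
= 118.95 + 1039.68 + 2178.92 + 2450.58 + 9406.32 + 5587.14 = 20781.59.

20782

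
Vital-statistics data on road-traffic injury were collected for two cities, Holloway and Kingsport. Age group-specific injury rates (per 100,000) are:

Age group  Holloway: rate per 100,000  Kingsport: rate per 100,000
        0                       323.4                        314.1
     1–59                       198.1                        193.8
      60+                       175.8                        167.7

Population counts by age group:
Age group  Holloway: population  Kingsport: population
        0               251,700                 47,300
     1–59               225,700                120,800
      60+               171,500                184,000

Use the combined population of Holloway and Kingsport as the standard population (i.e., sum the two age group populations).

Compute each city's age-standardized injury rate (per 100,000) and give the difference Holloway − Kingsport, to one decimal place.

7.1

Combined standard total = 1,001,000; weights = 0.2987, 0.3462, 0.3551.
Holloway: 0.2987×323.4 + 0.3462×198.1 + 0.3551×175.8 = 227.6075 per 100,000.
Kingsport: 0.2987×314.1 + 0.3462×193.8 + 0.3551×167.7 = 220.4645 per 100,000.
Difference = 227.6075 − 220.4645 = 7.1431.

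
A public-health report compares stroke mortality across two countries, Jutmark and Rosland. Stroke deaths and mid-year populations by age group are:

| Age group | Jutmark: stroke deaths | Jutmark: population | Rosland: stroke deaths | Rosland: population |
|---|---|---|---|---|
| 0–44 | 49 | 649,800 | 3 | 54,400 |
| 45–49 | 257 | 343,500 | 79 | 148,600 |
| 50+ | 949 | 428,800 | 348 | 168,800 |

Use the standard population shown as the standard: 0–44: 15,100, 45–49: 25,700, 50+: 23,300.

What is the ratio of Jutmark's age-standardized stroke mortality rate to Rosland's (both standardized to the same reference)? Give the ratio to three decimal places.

1.150

Age-specific rates per 100,000 for Jutmark: 7.54, 74.82, 221.32.
For Rosland: 5.51, 53.16, 206.16.
Standard total = 64,100; weights = 0.2356, 0.4009, 0.3635.
Jutmark: 0.2356×7.54 + 0.4009×74.82 + 0.3635×221.32 = 112.2205 per 100,000.
Rosland: 0.2356×5.51 + 0.4009×53.16 + 0.3635×206.16 = 97.5524 per 100,000.
Ratio = 112.2205 ÷ 97.5524 = 1.15036.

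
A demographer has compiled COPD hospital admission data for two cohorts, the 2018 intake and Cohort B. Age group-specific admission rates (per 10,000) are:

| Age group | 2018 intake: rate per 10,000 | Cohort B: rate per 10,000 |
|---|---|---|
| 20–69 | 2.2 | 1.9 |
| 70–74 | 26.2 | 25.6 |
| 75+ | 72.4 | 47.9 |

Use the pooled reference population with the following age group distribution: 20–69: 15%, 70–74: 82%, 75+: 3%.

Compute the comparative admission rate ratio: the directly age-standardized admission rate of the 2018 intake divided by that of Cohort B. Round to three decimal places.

1.056

Standard weights: 0.15, 0.82, 0.03.
The 2018 intake: 0.1500×2.2 + 0.8200×26.2 + 0.0300×72.4 = 23.9860 per 10,000.
Cohort B: 0.1500×1.9 + 0.8200×25.6 + 0.0300×47.9 = 22.7140 per 10,000.
Ratio = 23.9860 ÷ 22.7140 = 1.05600.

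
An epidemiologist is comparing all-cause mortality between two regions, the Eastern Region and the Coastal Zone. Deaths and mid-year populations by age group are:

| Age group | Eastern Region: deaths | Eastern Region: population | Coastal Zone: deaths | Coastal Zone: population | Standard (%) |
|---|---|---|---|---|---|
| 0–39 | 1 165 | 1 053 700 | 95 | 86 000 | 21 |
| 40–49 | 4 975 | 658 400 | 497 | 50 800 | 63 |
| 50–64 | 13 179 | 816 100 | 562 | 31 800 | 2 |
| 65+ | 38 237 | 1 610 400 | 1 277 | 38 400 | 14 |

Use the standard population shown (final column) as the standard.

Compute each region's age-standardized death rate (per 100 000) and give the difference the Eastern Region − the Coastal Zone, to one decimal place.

Age-specific rates per 100 000 for the Eastern Region: 110.56, 755.62, 1614.88, 2374.38.
For the Coastal Zone: 110.47, 978.35, 1767.30, 3325.52.
Standard weights: 0.21, 0.63, 0.02, 0.14.
The Eastern Region: 0.2100×110.56 + 0.6300×755.62 + 0.0200×1614.88 + 0.1400×2374.38 = 863.9692 per 100 000.
The Coastal Zone: 0.2100×110.47 + 0.6300×978.35 + 0.0200×1767.30 + 0.1400×3325.52 = 1140.4748 per 100 000.
Difference = 863.9692 − 1140.4748 = -276.5056.

-276.5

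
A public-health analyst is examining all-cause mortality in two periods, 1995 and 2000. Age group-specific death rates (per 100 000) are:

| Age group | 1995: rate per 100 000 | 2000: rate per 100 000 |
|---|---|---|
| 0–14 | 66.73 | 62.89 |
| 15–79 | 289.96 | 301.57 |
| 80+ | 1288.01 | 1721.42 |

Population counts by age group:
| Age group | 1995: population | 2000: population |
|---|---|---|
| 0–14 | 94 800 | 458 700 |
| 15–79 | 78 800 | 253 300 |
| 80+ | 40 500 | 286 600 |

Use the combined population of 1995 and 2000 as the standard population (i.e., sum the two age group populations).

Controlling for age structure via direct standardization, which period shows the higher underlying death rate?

Combined standard total = 1 212 700; weights = 0.4564, 0.2739, 0.2697.
1995: 0.4564×66.73 + 0.2739×289.96 + 0.2697×1288.01 = 457.2762 per 100 000.
2000: 0.4564×62.89 + 0.2739×301.57 + 0.2697×1721.42 = 575.6061 per 100 000.

2000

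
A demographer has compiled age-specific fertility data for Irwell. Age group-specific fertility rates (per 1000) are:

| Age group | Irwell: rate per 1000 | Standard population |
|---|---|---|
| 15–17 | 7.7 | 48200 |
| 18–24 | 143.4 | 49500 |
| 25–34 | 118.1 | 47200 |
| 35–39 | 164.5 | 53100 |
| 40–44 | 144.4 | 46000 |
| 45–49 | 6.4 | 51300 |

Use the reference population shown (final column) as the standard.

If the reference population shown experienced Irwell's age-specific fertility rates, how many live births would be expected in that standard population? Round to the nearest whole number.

Expected live births = Σ (standard pop × age-specific rate ÷ 1000)
= 48200×7.7/1000 + 49500×143.4/1000 + 47200×118.1/1000 + 53100×164.5/1000 + 46000×144.4/1000 + 51300×6.4/1000
= 371.14 + 7098.30 + 5574.32 + 8734.95 + 6642.40 + 328.32 = 28749.43.

28749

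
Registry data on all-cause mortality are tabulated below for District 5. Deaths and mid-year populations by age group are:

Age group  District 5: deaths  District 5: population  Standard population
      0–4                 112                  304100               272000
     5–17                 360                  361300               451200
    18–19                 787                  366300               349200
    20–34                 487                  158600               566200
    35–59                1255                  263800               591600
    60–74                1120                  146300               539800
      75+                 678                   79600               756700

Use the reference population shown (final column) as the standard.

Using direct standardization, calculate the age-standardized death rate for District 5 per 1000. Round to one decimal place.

Age-specific rates per 1000 for District 5: 0.368, 0.996, 2.149, 3.071, 4.757, 7.656, 8.518.
Standard total = 3526700; weights = 0.0771, 0.1279, 0.0990, 0.1605, 0.1677, 0.1531, 0.2146.
Standardized rate: 0.0771×0.368 + 0.1279×0.996 + 0.0990×2.149 + 0.1605×3.071 + 0.1677×4.757 + 0.1531×7.656 + 0.2146×8.518 = 4.6590 per 1000.

4.7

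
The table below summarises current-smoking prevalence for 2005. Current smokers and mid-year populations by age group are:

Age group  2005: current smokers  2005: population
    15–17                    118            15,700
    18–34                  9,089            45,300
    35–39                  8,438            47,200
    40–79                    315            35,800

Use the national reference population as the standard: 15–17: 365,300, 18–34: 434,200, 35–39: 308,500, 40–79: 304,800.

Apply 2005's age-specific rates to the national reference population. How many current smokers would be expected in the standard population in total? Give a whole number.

147696

Age-specific rates per 1,000 for 2005: 7.516, 200.640, 178.771, 8.799.
Expected current smokers = Σ (standard pop × age-specific rate ÷ 1,000)
= 365,300×7.516/1,000 + 434,200×200.640/1,000 + 308,500×178.771/1,000 + 304,800×8.799/1,000
= 2745.57 + 87117.96 + 55150.91 + 2681.90 = 147696.34.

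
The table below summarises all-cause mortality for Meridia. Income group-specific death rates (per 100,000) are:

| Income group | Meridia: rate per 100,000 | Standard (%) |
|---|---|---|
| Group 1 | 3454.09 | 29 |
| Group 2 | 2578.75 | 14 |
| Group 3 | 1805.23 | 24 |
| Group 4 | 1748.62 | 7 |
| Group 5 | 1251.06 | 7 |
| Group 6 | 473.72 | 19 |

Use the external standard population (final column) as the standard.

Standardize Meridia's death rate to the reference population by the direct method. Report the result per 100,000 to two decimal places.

2095.95

Standard weights: 0.29, 0.14, 0.24, 0.07, 0.07, 0.19.
Standardized rate: 0.2900×3454.09 + 0.1400×2578.75 + 0.2400×1805.23 + 0.0700×1748.62 + 0.0700×1251.06 + 0.1900×473.72 = 2095.9507 per 100,000.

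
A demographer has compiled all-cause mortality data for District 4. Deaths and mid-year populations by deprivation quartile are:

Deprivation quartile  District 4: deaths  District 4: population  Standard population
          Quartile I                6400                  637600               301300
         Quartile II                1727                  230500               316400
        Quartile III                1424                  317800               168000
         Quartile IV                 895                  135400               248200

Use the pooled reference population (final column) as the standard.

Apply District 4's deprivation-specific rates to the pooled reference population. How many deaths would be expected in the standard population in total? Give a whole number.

Deprivation-specific rates per 1000 for District 4: 10.038, 7.492, 4.481, 6.610.
Expected deaths = Σ (standard pop × deprivation-specific rate ÷ 1000)
= 301300×10.038/1000 + 316400×7.492/1000 + 168000×4.481/1000 + 248200×6.610/1000
= 3024.34 + 2370.60 + 752.78 + 1640.61 = 7788.33.

7788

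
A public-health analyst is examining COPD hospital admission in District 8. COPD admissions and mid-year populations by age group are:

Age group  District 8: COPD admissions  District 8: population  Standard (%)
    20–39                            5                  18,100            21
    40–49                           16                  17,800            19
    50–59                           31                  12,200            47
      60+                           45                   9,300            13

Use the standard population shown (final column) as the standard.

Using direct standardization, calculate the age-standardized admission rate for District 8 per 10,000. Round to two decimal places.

Age-specific rates per 10,000 for District 8: 2.76, 8.99, 25.41, 48.39.
Standard weights: 0.21, 0.19, 0.47, 0.13.
Standardized rate: 0.2100×2.76 + 0.1900×8.99 + 0.4700×25.41 + 0.1300×48.39 = 20.5209 per 10,000.

20.52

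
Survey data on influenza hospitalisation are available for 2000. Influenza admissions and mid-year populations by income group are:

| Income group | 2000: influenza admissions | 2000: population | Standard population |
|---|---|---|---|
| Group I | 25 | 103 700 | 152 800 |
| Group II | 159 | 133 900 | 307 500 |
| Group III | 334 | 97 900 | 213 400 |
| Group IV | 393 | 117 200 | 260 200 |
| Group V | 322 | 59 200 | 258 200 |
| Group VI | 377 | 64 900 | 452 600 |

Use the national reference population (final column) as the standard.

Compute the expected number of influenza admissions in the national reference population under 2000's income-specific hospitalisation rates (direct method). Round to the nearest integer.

6036

Income-specific rates per 100 000 for 2000: 24.11, 118.75, 341.16, 335.32, 543.92, 580.89.
Expected influenza admissions = Σ (standard pop × income-specific rate ÷ 100 000)
= 152 800×24.11/100 000 + 307 500×118.75/100 000 + 213 400×341.16/100 000 + 260 200×335.32/100 000 + 258 200×543.92/100 000 + 452 600×580.89/100 000
= 36.84 + 365.14 + 728.04 + 872.51 + 1404.40 + 2629.12 = 6036.06.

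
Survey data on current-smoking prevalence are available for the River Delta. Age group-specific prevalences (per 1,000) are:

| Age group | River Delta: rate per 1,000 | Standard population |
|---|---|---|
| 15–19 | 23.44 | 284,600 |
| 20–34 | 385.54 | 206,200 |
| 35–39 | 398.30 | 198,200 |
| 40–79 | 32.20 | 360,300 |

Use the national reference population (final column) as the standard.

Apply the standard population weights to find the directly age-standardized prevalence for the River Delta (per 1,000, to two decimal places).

168.41

Standard total = 1,049,300; weights = 0.2712, 0.1965, 0.1889, 0.3434.
Standardized rate: 0.2712×23.44 + 0.1965×385.54 + 0.1889×398.30 + 0.3434×32.20 = 168.4114 per 1,000.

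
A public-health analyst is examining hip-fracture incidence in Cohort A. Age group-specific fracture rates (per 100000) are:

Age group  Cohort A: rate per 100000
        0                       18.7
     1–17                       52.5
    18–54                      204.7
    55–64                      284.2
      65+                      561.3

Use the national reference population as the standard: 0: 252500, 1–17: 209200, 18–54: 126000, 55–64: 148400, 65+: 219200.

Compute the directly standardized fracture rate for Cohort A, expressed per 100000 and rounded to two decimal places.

216.38

Standard total = 955300; weights = 0.2643, 0.2190, 0.1319, 0.1553, 0.2295.
Standardized rate: 0.2643×18.7 + 0.2190×52.5 + 0.1319×204.7 + 0.1553×284.2 + 0.2295×561.3 = 216.3814 per 100000.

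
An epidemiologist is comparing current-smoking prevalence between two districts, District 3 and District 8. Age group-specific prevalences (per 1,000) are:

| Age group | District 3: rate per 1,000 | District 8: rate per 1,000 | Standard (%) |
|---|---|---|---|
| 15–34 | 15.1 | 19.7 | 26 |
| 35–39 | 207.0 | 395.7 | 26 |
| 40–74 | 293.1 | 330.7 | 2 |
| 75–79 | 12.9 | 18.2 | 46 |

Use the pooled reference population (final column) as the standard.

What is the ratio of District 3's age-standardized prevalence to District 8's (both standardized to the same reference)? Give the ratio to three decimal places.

Standard weights: 0.26, 0.26, 0.02, 0.46.
District 3: 0.2600×15.1 + 0.2600×207.0 + 0.0200×293.1 + 0.4600×12.9 = 69.5420 per 1,000.
District 8: 0.2600×19.7 + 0.2600×395.7 + 0.0200×330.7 + 0.4600×18.2 = 122.9900 per 1,000.
Ratio = 69.5420 ÷ 122.9900 = 0.56543.

0.565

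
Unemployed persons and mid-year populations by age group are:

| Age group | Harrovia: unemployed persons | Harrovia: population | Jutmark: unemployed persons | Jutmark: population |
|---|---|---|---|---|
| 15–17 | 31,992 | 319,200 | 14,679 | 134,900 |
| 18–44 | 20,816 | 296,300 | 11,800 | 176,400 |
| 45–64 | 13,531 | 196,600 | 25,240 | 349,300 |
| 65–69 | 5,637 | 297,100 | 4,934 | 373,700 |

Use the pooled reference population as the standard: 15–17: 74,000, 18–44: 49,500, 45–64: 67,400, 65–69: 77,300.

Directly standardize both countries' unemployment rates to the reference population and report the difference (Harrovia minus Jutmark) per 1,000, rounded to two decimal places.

Age-specific rates per 1,000 for Harrovia: 100.226, 70.253, 68.825, 18.973.
For Jutmark: 108.814, 66.893, 72.259, 13.203.
Standard total = 268,200; weights = 0.2759, 0.1846, 0.2513, 0.2882.
Harrovia: 0.2759×100.226 + 0.1846×70.253 + 0.2513×68.825 + 0.2882×18.973 = 63.3843 per 1,000.
Jutmark: 0.2759×108.814 + 0.1846×66.893 + 0.2513×72.259 + 0.2882×13.203 = 64.3337 per 1,000.
Difference = 63.3843 − 64.3337 = -0.9494.

-0.95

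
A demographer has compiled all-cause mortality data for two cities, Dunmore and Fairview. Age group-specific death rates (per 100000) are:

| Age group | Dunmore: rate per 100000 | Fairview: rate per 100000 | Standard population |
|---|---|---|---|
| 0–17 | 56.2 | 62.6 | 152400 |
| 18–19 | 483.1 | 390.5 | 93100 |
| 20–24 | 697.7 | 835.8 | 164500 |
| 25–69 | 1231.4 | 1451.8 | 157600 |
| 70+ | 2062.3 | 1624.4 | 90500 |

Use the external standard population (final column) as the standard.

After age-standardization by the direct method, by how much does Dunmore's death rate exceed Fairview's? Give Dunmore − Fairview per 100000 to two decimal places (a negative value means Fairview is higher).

-15.46

Standard total = 658100; weights = 0.2316, 0.1415, 0.2500, 0.2395, 0.1375.
Dunmore: 0.2316×56.2 + 0.1415×483.1 + 0.2500×697.7 + 0.2395×1231.4 + 0.1375×2062.3 = 834.2500 per 100000.
Fairview: 0.2316×62.6 + 0.1415×390.5 + 0.2500×835.8 + 0.2395×1451.8 + 0.1375×1624.4 = 849.7140 per 100000.
Difference = 834.2500 − 849.7140 = -15.4640.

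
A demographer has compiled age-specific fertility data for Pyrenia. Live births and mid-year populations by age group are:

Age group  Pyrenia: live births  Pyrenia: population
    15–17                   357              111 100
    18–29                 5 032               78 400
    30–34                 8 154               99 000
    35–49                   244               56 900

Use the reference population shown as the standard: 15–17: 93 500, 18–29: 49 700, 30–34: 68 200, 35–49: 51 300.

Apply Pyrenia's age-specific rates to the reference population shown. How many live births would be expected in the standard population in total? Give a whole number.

Age-specific rates per 1 000 for Pyrenia: 3.213, 64.184, 82.364, 4.288.
Expected live births = Σ (standard pop × age-specific rate ÷ 1 000)
= 93 500×3.213/1 000 + 49 700×64.184/1 000 + 68 200×82.364/1 000 + 51 300×4.288/1 000
= 300.45 + 3189.93 + 5617.20 + 219.99 = 9327.56.

9328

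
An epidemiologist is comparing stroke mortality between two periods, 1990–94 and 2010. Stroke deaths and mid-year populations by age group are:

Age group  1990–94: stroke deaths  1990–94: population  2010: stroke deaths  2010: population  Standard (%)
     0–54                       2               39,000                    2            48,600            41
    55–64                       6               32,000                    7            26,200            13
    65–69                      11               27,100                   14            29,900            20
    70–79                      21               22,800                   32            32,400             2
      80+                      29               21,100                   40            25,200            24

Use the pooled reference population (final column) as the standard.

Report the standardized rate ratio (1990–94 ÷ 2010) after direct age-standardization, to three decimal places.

0.870

Age-specific rates per 100,000 for 1990–94: 5.13, 18.75, 40.59, 92.11, 137.44.
For 2010: 4.12, 26.72, 46.82, 98.77, 158.73.
Standard weights: 0.41, 0.13, 0.20, 0.02, 0.24.
1990–94: 0.4100×5.13 + 0.1300×18.75 + 0.2000×40.59 + 0.0200×92.11 + 0.2400×137.44 = 47.4860 per 100,000.
2010: 0.4100×4.12 + 0.1300×26.72 + 0.2000×46.82 + 0.0200×98.77 + 0.2400×158.73 = 54.5956 per 100,000.
Ratio = 47.4860 ÷ 54.5956 = 0.86978.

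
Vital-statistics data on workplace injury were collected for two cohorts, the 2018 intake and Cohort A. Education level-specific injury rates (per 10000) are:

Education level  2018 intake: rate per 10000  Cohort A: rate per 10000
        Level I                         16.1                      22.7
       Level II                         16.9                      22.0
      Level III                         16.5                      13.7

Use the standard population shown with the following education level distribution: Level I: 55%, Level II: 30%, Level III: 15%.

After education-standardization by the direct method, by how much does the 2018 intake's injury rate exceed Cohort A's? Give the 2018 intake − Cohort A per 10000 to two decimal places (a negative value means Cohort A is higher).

-4.74

Standard weights: 0.55, 0.30, 0.15.
The 2018 intake: 0.5500×16.1 + 0.3000×16.9 + 0.1500×16.5 = 16.4000 per 10000.
Cohort A: 0.5500×22.7 + 0.3000×22.0 + 0.1500×13.7 = 21.1400 per 10000.
Difference = 16.4000 − 21.1400 = -4.7400.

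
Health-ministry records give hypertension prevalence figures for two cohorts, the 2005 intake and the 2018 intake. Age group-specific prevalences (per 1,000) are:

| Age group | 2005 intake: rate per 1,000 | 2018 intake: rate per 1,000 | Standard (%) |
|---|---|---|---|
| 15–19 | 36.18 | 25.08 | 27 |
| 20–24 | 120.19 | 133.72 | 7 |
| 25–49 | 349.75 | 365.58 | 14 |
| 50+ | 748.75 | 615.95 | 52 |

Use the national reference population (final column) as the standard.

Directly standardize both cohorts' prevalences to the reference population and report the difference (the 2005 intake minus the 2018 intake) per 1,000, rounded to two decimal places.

Standard weights: 0.27, 0.07, 0.14, 0.52.
The 2005 intake: 0.2700×36.18 + 0.0700×120.19 + 0.1400×349.75 + 0.5200×748.75 = 456.4969 per 1,000.
The 2018 intake: 0.2700×25.08 + 0.0700×133.72 + 0.1400×365.58 + 0.5200×615.95 = 387.6072 per 1,000.
Difference = 456.4969 − 387.6072 = 68.8897.

68.89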